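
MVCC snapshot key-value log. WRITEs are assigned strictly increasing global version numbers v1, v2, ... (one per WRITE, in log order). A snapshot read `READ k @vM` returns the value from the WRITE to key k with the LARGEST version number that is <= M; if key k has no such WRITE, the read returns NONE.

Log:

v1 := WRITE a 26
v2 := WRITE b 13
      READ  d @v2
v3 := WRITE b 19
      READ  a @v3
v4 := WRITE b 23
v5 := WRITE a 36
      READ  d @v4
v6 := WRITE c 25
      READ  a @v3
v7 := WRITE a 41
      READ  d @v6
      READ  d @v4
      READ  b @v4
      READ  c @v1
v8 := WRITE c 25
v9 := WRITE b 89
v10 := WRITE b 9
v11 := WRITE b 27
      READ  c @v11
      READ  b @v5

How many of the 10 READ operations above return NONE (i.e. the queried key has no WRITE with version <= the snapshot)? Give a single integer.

Answer: 5

Derivation:
v1: WRITE a=26  (a history now [(1, 26)])
v2: WRITE b=13  (b history now [(2, 13)])
READ d @v2: history=[] -> no version <= 2 -> NONE
v3: WRITE b=19  (b history now [(2, 13), (3, 19)])
READ a @v3: history=[(1, 26)] -> pick v1 -> 26
v4: WRITE b=23  (b history now [(2, 13), (3, 19), (4, 23)])
v5: WRITE a=36  (a history now [(1, 26), (5, 36)])
READ d @v4: history=[] -> no version <= 4 -> NONE
v6: WRITE c=25  (c history now [(6, 25)])
READ a @v3: history=[(1, 26), (5, 36)] -> pick v1 -> 26
v7: WRITE a=41  (a history now [(1, 26), (5, 36), (7, 41)])
READ d @v6: history=[] -> no version <= 6 -> NONE
READ d @v4: history=[] -> no version <= 4 -> NONE
READ b @v4: history=[(2, 13), (3, 19), (4, 23)] -> pick v4 -> 23
READ c @v1: history=[(6, 25)] -> no version <= 1 -> NONE
v8: WRITE c=25  (c history now [(6, 25), (8, 25)])
v9: WRITE b=89  (b history now [(2, 13), (3, 19), (4, 23), (9, 89)])
v10: WRITE b=9  (b history now [(2, 13), (3, 19), (4, 23), (9, 89), (10, 9)])
v11: WRITE b=27  (b history now [(2, 13), (3, 19), (4, 23), (9, 89), (10, 9), (11, 27)])
READ c @v11: history=[(6, 25), (8, 25)] -> pick v8 -> 25
READ b @v5: history=[(2, 13), (3, 19), (4, 23), (9, 89), (10, 9), (11, 27)] -> pick v4 -> 23
Read results in order: ['NONE', '26', 'NONE', '26', 'NONE', 'NONE', '23', 'NONE', '25', '23']
NONE count = 5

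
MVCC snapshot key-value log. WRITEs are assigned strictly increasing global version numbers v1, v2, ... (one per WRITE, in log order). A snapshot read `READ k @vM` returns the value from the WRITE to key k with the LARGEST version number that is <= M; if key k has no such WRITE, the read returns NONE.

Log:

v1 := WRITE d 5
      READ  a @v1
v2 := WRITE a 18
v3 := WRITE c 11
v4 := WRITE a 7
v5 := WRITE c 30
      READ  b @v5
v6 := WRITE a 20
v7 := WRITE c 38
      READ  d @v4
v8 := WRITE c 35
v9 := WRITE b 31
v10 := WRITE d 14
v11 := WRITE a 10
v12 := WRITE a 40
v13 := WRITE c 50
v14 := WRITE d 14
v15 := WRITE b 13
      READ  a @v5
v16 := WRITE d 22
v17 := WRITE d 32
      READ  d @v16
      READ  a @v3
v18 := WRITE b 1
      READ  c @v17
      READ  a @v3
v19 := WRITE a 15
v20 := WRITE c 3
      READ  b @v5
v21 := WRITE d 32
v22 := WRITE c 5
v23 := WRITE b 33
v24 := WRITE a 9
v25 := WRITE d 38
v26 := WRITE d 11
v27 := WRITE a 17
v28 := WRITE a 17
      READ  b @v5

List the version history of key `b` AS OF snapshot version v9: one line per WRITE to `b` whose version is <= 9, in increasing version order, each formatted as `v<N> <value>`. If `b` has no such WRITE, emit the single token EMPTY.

Answer: v9 31

Derivation:
Scan writes for key=b with version <= 9:
  v1 WRITE d 5 -> skip
  v2 WRITE a 18 -> skip
  v3 WRITE c 11 -> skip
  v4 WRITE a 7 -> skip
  v5 WRITE c 30 -> skip
  v6 WRITE a 20 -> skip
  v7 WRITE c 38 -> skip
  v8 WRITE c 35 -> skip
  v9 WRITE b 31 -> keep
  v10 WRITE d 14 -> skip
  v11 WRITE a 10 -> skip
  v12 WRITE a 40 -> skip
  v13 WRITE c 50 -> skip
  v14 WRITE d 14 -> skip
  v15 WRITE b 13 -> drop (> snap)
  v16 WRITE d 22 -> skip
  v17 WRITE d 32 -> skip
  v18 WRITE b 1 -> drop (> snap)
  v19 WRITE a 15 -> skip
  v20 WRITE c 3 -> skip
  v21 WRITE d 32 -> skip
  v22 WRITE c 5 -> skip
  v23 WRITE b 33 -> drop (> snap)
  v24 WRITE a 9 -> skip
  v25 WRITE d 38 -> skip
  v26 WRITE d 11 -> skip
  v27 WRITE a 17 -> skip
  v28 WRITE a 17 -> skip
Collected: [(9, 31)]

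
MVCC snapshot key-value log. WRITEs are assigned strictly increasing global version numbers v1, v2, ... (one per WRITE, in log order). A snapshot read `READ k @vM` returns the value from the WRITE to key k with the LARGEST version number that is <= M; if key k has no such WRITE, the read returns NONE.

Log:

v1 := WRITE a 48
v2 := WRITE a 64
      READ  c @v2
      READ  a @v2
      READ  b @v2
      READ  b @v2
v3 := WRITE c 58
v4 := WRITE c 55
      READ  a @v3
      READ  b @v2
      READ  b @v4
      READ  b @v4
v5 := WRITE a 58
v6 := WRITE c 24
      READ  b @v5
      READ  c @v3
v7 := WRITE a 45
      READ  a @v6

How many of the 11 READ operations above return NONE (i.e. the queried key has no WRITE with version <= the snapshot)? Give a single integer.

Answer: 7

Derivation:
v1: WRITE a=48  (a history now [(1, 48)])
v2: WRITE a=64  (a history now [(1, 48), (2, 64)])
READ c @v2: history=[] -> no version <= 2 -> NONE
READ a @v2: history=[(1, 48), (2, 64)] -> pick v2 -> 64
READ b @v2: history=[] -> no version <= 2 -> NONE
READ b @v2: history=[] -> no version <= 2 -> NONE
v3: WRITE c=58  (c history now [(3, 58)])
v4: WRITE c=55  (c history now [(3, 58), (4, 55)])
READ a @v3: history=[(1, 48), (2, 64)] -> pick v2 -> 64
READ b @v2: history=[] -> no version <= 2 -> NONE
READ b @v4: history=[] -> no version <= 4 -> NONE
READ b @v4: history=[] -> no version <= 4 -> NONE
v5: WRITE a=58  (a history now [(1, 48), (2, 64), (5, 58)])
v6: WRITE c=24  (c history now [(3, 58), (4, 55), (6, 24)])
READ b @v5: history=[] -> no version <= 5 -> NONE
READ c @v3: history=[(3, 58), (4, 55), (6, 24)] -> pick v3 -> 58
v7: WRITE a=45  (a history now [(1, 48), (2, 64), (5, 58), (7, 45)])
READ a @v6: history=[(1, 48), (2, 64), (5, 58), (7, 45)] -> pick v5 -> 58
Read results in order: ['NONE', '64', 'NONE', 'NONE', '64', 'NONE', 'NONE', 'NONE', 'NONE', '58', '58']
NONE count = 7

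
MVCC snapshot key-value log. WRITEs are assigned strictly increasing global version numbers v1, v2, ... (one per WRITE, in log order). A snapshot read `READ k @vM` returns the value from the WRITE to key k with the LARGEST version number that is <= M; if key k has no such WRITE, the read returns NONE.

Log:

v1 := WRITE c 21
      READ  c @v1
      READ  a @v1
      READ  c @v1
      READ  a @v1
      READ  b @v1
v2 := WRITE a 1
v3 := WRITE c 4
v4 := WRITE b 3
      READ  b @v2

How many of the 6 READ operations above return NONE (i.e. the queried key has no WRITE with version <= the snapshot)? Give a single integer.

Answer: 4

Derivation:
v1: WRITE c=21  (c history now [(1, 21)])
READ c @v1: history=[(1, 21)] -> pick v1 -> 21
READ a @v1: history=[] -> no version <= 1 -> NONE
READ c @v1: history=[(1, 21)] -> pick v1 -> 21
READ a @v1: history=[] -> no version <= 1 -> NONE
READ b @v1: history=[] -> no version <= 1 -> NONE
v2: WRITE a=1  (a history now [(2, 1)])
v3: WRITE c=4  (c history now [(1, 21), (3, 4)])
v4: WRITE b=3  (b history now [(4, 3)])
READ b @v2: history=[(4, 3)] -> no version <= 2 -> NONE
Read results in order: ['21', 'NONE', '21', 'NONE', 'NONE', 'NONE']
NONE count = 4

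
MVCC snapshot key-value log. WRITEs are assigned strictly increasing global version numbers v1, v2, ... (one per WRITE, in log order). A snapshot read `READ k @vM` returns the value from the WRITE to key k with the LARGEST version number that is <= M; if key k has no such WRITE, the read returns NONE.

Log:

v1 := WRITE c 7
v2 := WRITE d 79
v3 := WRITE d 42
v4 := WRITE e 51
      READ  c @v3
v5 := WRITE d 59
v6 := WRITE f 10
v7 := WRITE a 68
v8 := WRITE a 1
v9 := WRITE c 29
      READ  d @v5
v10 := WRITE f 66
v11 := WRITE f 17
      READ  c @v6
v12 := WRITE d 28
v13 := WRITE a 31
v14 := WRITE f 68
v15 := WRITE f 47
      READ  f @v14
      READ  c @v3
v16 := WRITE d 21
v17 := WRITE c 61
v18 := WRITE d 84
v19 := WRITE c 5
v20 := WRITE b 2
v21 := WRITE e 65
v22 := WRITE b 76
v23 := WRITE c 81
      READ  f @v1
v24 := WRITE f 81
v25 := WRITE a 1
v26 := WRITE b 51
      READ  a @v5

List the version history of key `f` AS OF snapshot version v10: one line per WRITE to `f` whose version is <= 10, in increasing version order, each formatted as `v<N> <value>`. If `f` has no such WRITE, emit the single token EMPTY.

Scan writes for key=f with version <= 10:
  v1 WRITE c 7 -> skip
  v2 WRITE d 79 -> skip
  v3 WRITE d 42 -> skip
  v4 WRITE e 51 -> skip
  v5 WRITE d 59 -> skip
  v6 WRITE f 10 -> keep
  v7 WRITE a 68 -> skip
  v8 WRITE a 1 -> skip
  v9 WRITE c 29 -> skip
  v10 WRITE f 66 -> keep
  v11 WRITE f 17 -> drop (> snap)
  v12 WRITE d 28 -> skip
  v13 WRITE a 31 -> skip
  v14 WRITE f 68 -> drop (> snap)
  v15 WRITE f 47 -> drop (> snap)
  v16 WRITE d 21 -> skip
  v17 WRITE c 61 -> skip
  v18 WRITE d 84 -> skip
  v19 WRITE c 5 -> skip
  v20 WRITE b 2 -> skip
  v21 WRITE e 65 -> skip
  v22 WRITE b 76 -> skip
  v23 WRITE c 81 -> skip
  v24 WRITE f 81 -> drop (> snap)
  v25 WRITE a 1 -> skip
  v26 WRITE b 51 -> skip
Collected: [(6, 10), (10, 66)]

Answer: v6 10
v10 66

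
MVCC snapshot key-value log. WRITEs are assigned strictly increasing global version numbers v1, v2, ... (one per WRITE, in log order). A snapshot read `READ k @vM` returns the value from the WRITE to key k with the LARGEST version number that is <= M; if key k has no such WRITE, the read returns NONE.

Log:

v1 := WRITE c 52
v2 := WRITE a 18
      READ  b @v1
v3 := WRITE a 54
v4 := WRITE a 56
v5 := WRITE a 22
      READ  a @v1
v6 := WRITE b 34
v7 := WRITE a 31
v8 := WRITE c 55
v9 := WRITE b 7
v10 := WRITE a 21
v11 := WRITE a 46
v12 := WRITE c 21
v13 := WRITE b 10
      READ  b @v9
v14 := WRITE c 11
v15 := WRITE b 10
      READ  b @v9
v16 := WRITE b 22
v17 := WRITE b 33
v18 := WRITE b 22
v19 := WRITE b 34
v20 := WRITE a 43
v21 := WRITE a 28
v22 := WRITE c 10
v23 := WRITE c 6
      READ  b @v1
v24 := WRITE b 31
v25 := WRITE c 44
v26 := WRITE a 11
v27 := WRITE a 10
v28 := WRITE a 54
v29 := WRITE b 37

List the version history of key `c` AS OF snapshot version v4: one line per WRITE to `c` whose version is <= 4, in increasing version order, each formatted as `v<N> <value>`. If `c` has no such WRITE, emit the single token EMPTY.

Answer: v1 52

Derivation:
Scan writes for key=c with version <= 4:
  v1 WRITE c 52 -> keep
  v2 WRITE a 18 -> skip
  v3 WRITE a 54 -> skip
  v4 WRITE a 56 -> skip
  v5 WRITE a 22 -> skip
  v6 WRITE b 34 -> skip
  v7 WRITE a 31 -> skip
  v8 WRITE c 55 -> drop (> snap)
  v9 WRITE b 7 -> skip
  v10 WRITE a 21 -> skip
  v11 WRITE a 46 -> skip
  v12 WRITE c 21 -> drop (> snap)
  v13 WRITE b 10 -> skip
  v14 WRITE c 11 -> drop (> snap)
  v15 WRITE b 10 -> skip
  v16 WRITE b 22 -> skip
  v17 WRITE b 33 -> skip
  v18 WRITE b 22 -> skip
  v19 WRITE b 34 -> skip
  v20 WRITE a 43 -> skip
  v21 WRITE a 28 -> skip
  v22 WRITE c 10 -> drop (> snap)
  v23 WRITE c 6 -> drop (> snap)
  v24 WRITE b 31 -> skip
  v25 WRITE c 44 -> drop (> snap)
  v26 WRITE a 11 -> skip
  v27 WRITE a 10 -> skip
  v28 WRITE a 54 -> skip
  v29 WRITE b 37 -> skip
Collected: [(1, 52)]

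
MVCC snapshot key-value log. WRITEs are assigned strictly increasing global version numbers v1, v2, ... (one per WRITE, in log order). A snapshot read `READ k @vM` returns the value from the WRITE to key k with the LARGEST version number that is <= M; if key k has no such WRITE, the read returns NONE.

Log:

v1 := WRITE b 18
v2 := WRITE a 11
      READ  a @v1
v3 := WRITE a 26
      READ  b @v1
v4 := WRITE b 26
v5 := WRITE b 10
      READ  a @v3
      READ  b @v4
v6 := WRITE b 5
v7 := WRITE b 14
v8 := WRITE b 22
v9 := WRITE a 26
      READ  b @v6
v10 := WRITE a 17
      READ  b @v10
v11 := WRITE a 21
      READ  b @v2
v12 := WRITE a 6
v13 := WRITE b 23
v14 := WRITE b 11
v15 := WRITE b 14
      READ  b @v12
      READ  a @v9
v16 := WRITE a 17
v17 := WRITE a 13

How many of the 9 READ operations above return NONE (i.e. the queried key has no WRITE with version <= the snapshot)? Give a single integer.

v1: WRITE b=18  (b history now [(1, 18)])
v2: WRITE a=11  (a history now [(2, 11)])
READ a @v1: history=[(2, 11)] -> no version <= 1 -> NONE
v3: WRITE a=26  (a history now [(2, 11), (3, 26)])
READ b @v1: history=[(1, 18)] -> pick v1 -> 18
v4: WRITE b=26  (b history now [(1, 18), (4, 26)])
v5: WRITE b=10  (b history now [(1, 18), (4, 26), (5, 10)])
READ a @v3: history=[(2, 11), (3, 26)] -> pick v3 -> 26
READ b @v4: history=[(1, 18), (4, 26), (5, 10)] -> pick v4 -> 26
v6: WRITE b=5  (b history now [(1, 18), (4, 26), (5, 10), (6, 5)])
v7: WRITE b=14  (b history now [(1, 18), (4, 26), (5, 10), (6, 5), (7, 14)])
v8: WRITE b=22  (b history now [(1, 18), (4, 26), (5, 10), (6, 5), (7, 14), (8, 22)])
v9: WRITE a=26  (a history now [(2, 11), (3, 26), (9, 26)])
READ b @v6: history=[(1, 18), (4, 26), (5, 10), (6, 5), (7, 14), (8, 22)] -> pick v6 -> 5
v10: WRITE a=17  (a history now [(2, 11), (3, 26), (9, 26), (10, 17)])
READ b @v10: history=[(1, 18), (4, 26), (5, 10), (6, 5), (7, 14), (8, 22)] -> pick v8 -> 22
v11: WRITE a=21  (a history now [(2, 11), (3, 26), (9, 26), (10, 17), (11, 21)])
READ b @v2: history=[(1, 18), (4, 26), (5, 10), (6, 5), (7, 14), (8, 22)] -> pick v1 -> 18
v12: WRITE a=6  (a history now [(2, 11), (3, 26), (9, 26), (10, 17), (11, 21), (12, 6)])
v13: WRITE b=23  (b history now [(1, 18), (4, 26), (5, 10), (6, 5), (7, 14), (8, 22), (13, 23)])
v14: WRITE b=11  (b history now [(1, 18), (4, 26), (5, 10), (6, 5), (7, 14), (8, 22), (13, 23), (14, 11)])
v15: WRITE b=14  (b history now [(1, 18), (4, 26), (5, 10), (6, 5), (7, 14), (8, 22), (13, 23), (14, 11), (15, 14)])
READ b @v12: history=[(1, 18), (4, 26), (5, 10), (6, 5), (7, 14), (8, 22), (13, 23), (14, 11), (15, 14)] -> pick v8 -> 22
READ a @v9: history=[(2, 11), (3, 26), (9, 26), (10, 17), (11, 21), (12, 6)] -> pick v9 -> 26
v16: WRITE a=17  (a history now [(2, 11), (3, 26), (9, 26), (10, 17), (11, 21), (12, 6), (16, 17)])
v17: WRITE a=13  (a history now [(2, 11), (3, 26), (9, 26), (10, 17), (11, 21), (12, 6), (16, 17), (17, 13)])
Read results in order: ['NONE', '18', '26', '26', '5', '22', '18', '22', '26']
NONE count = 1

Answer: 1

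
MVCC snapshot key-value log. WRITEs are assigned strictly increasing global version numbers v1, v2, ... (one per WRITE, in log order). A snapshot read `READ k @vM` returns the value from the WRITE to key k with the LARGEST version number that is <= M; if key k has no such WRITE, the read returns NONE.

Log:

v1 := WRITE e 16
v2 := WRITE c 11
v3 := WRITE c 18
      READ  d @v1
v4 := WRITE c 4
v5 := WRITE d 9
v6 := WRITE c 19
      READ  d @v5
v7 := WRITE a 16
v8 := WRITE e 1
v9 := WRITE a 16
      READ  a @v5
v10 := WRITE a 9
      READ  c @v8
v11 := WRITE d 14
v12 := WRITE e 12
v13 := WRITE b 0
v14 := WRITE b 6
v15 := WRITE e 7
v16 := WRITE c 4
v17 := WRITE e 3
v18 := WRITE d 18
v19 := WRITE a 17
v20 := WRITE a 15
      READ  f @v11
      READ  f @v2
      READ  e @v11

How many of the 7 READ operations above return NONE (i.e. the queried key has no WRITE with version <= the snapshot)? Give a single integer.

v1: WRITE e=16  (e history now [(1, 16)])
v2: WRITE c=11  (c history now [(2, 11)])
v3: WRITE c=18  (c history now [(2, 11), (3, 18)])
READ d @v1: history=[] -> no version <= 1 -> NONE
v4: WRITE c=4  (c history now [(2, 11), (3, 18), (4, 4)])
v5: WRITE d=9  (d history now [(5, 9)])
v6: WRITE c=19  (c history now [(2, 11), (3, 18), (4, 4), (6, 19)])
READ d @v5: history=[(5, 9)] -> pick v5 -> 9
v7: WRITE a=16  (a history now [(7, 16)])
v8: WRITE e=1  (e history now [(1, 16), (8, 1)])
v9: WRITE a=16  (a history now [(7, 16), (9, 16)])
READ a @v5: history=[(7, 16), (9, 16)] -> no version <= 5 -> NONE
v10: WRITE a=9  (a history now [(7, 16), (9, 16), (10, 9)])
READ c @v8: history=[(2, 11), (3, 18), (4, 4), (6, 19)] -> pick v6 -> 19
v11: WRITE d=14  (d history now [(5, 9), (11, 14)])
v12: WRITE e=12  (e history now [(1, 16), (8, 1), (12, 12)])
v13: WRITE b=0  (b history now [(13, 0)])
v14: WRITE b=6  (b history now [(13, 0), (14, 6)])
v15: WRITE e=7  (e history now [(1, 16), (8, 1), (12, 12), (15, 7)])
v16: WRITE c=4  (c history now [(2, 11), (3, 18), (4, 4), (6, 19), (16, 4)])
v17: WRITE e=3  (e history now [(1, 16), (8, 1), (12, 12), (15, 7), (17, 3)])
v18: WRITE d=18  (d history now [(5, 9), (11, 14), (18, 18)])
v19: WRITE a=17  (a history now [(7, 16), (9, 16), (10, 9), (19, 17)])
v20: WRITE a=15  (a history now [(7, 16), (9, 16), (10, 9), (19, 17), (20, 15)])
READ f @v11: history=[] -> no version <= 11 -> NONE
READ f @v2: history=[] -> no version <= 2 -> NONE
READ e @v11: history=[(1, 16), (8, 1), (12, 12), (15, 7), (17, 3)] -> pick v8 -> 1
Read results in order: ['NONE', '9', 'NONE', '19', 'NONE', 'NONE', '1']
NONE count = 4

Answer: 4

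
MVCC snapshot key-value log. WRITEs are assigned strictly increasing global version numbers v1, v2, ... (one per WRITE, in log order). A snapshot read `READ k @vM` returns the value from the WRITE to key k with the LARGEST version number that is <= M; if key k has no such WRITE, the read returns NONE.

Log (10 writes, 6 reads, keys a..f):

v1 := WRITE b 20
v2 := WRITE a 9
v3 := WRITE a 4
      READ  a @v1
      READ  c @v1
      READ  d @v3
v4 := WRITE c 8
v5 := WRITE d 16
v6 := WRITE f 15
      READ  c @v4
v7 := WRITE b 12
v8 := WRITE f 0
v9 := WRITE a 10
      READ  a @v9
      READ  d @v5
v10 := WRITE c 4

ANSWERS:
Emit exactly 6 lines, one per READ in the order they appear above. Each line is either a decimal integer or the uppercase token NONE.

Answer: NONE
NONE
NONE
8
10
16

Derivation:
v1: WRITE b=20  (b history now [(1, 20)])
v2: WRITE a=9  (a history now [(2, 9)])
v3: WRITE a=4  (a history now [(2, 9), (3, 4)])
READ a @v1: history=[(2, 9), (3, 4)] -> no version <= 1 -> NONE
READ c @v1: history=[] -> no version <= 1 -> NONE
READ d @v3: history=[] -> no version <= 3 -> NONE
v4: WRITE c=8  (c history now [(4, 8)])
v5: WRITE d=16  (d history now [(5, 16)])
v6: WRITE f=15  (f history now [(6, 15)])
READ c @v4: history=[(4, 8)] -> pick v4 -> 8
v7: WRITE b=12  (b history now [(1, 20), (7, 12)])
v8: WRITE f=0  (f history now [(6, 15), (8, 0)])
v9: WRITE a=10  (a history now [(2, 9), (3, 4), (9, 10)])
READ a @v9: history=[(2, 9), (3, 4), (9, 10)] -> pick v9 -> 10
READ d @v5: history=[(5, 16)] -> pick v5 -> 16
v10: WRITE c=4  (c history now [(4, 8), (10, 4)])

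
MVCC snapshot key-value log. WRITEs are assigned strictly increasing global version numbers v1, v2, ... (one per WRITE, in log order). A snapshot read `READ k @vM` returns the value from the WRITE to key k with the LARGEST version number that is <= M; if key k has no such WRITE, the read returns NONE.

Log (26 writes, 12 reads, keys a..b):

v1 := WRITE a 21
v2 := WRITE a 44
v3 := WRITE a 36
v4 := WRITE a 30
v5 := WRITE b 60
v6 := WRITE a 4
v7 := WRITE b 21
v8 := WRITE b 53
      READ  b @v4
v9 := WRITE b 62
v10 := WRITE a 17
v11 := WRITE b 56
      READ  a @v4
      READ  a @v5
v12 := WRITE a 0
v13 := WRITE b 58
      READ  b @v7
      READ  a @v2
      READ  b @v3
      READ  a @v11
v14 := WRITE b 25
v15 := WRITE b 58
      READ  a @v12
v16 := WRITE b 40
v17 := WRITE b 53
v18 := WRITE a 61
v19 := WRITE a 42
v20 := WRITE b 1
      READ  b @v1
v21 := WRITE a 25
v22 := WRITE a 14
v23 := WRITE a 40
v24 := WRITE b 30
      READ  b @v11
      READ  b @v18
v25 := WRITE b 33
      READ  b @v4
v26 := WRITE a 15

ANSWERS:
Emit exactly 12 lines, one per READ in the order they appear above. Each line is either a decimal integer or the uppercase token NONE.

v1: WRITE a=21  (a history now [(1, 21)])
v2: WRITE a=44  (a history now [(1, 21), (2, 44)])
v3: WRITE a=36  (a history now [(1, 21), (2, 44), (3, 36)])
v4: WRITE a=30  (a history now [(1, 21), (2, 44), (3, 36), (4, 30)])
v5: WRITE b=60  (b history now [(5, 60)])
v6: WRITE a=4  (a history now [(1, 21), (2, 44), (3, 36), (4, 30), (6, 4)])
v7: WRITE b=21  (b history now [(5, 60), (7, 21)])
v8: WRITE b=53  (b history now [(5, 60), (7, 21), (8, 53)])
READ b @v4: history=[(5, 60), (7, 21), (8, 53)] -> no version <= 4 -> NONE
v9: WRITE b=62  (b history now [(5, 60), (7, 21), (8, 53), (9, 62)])
v10: WRITE a=17  (a history now [(1, 21), (2, 44), (3, 36), (4, 30), (6, 4), (10, 17)])
v11: WRITE b=56  (b history now [(5, 60), (7, 21), (8, 53), (9, 62), (11, 56)])
READ a @v4: history=[(1, 21), (2, 44), (3, 36), (4, 30), (6, 4), (10, 17)] -> pick v4 -> 30
READ a @v5: history=[(1, 21), (2, 44), (3, 36), (4, 30), (6, 4), (10, 17)] -> pick v4 -> 30
v12: WRITE a=0  (a history now [(1, 21), (2, 44), (3, 36), (4, 30), (6, 4), (10, 17), (12, 0)])
v13: WRITE b=58  (b history now [(5, 60), (7, 21), (8, 53), (9, 62), (11, 56), (13, 58)])
READ b @v7: history=[(5, 60), (7, 21), (8, 53), (9, 62), (11, 56), (13, 58)] -> pick v7 -> 21
READ a @v2: history=[(1, 21), (2, 44), (3, 36), (4, 30), (6, 4), (10, 17), (12, 0)] -> pick v2 -> 44
READ b @v3: history=[(5, 60), (7, 21), (8, 53), (9, 62), (11, 56), (13, 58)] -> no version <= 3 -> NONE
READ a @v11: history=[(1, 21), (2, 44), (3, 36), (4, 30), (6, 4), (10, 17), (12, 0)] -> pick v10 -> 17
v14: WRITE b=25  (b history now [(5, 60), (7, 21), (8, 53), (9, 62), (11, 56), (13, 58), (14, 25)])
v15: WRITE b=58  (b history now [(5, 60), (7, 21), (8, 53), (9, 62), (11, 56), (13, 58), (14, 25), (15, 58)])
READ a @v12: history=[(1, 21), (2, 44), (3, 36), (4, 30), (6, 4), (10, 17), (12, 0)] -> pick v12 -> 0
v16: WRITE b=40  (b history now [(5, 60), (7, 21), (8, 53), (9, 62), (11, 56), (13, 58), (14, 25), (15, 58), (16, 40)])
v17: WRITE b=53  (b history now [(5, 60), (7, 21), (8, 53), (9, 62), (11, 56), (13, 58), (14, 25), (15, 58), (16, 40), (17, 53)])
v18: WRITE a=61  (a history now [(1, 21), (2, 44), (3, 36), (4, 30), (6, 4), (10, 17), (12, 0), (18, 61)])
v19: WRITE a=42  (a history now [(1, 21), (2, 44), (3, 36), (4, 30), (6, 4), (10, 17), (12, 0), (18, 61), (19, 42)])
v20: WRITE b=1  (b history now [(5, 60), (7, 21), (8, 53), (9, 62), (11, 56), (13, 58), (14, 25), (15, 58), (16, 40), (17, 53), (20, 1)])
READ b @v1: history=[(5, 60), (7, 21), (8, 53), (9, 62), (11, 56), (13, 58), (14, 25), (15, 58), (16, 40), (17, 53), (20, 1)] -> no version <= 1 -> NONE
v21: WRITE a=25  (a history now [(1, 21), (2, 44), (3, 36), (4, 30), (6, 4), (10, 17), (12, 0), (18, 61), (19, 42), (21, 25)])
v22: WRITE a=14  (a history now [(1, 21), (2, 44), (3, 36), (4, 30), (6, 4), (10, 17), (12, 0), (18, 61), (19, 42), (21, 25), (22, 14)])
v23: WRITE a=40  (a history now [(1, 21), (2, 44), (3, 36), (4, 30), (6, 4), (10, 17), (12, 0), (18, 61), (19, 42), (21, 25), (22, 14), (23, 40)])
v24: WRITE b=30  (b history now [(5, 60), (7, 21), (8, 53), (9, 62), (11, 56), (13, 58), (14, 25), (15, 58), (16, 40), (17, 53), (20, 1), (24, 30)])
READ b @v11: history=[(5, 60), (7, 21), (8, 53), (9, 62), (11, 56), (13, 58), (14, 25), (15, 58), (16, 40), (17, 53), (20, 1), (24, 30)] -> pick v11 -> 56
READ b @v18: history=[(5, 60), (7, 21), (8, 53), (9, 62), (11, 56), (13, 58), (14, 25), (15, 58), (16, 40), (17, 53), (20, 1), (24, 30)] -> pick v17 -> 53
v25: WRITE b=33  (b history now [(5, 60), (7, 21), (8, 53), (9, 62), (11, 56), (13, 58), (14, 25), (15, 58), (16, 40), (17, 53), (20, 1), (24, 30), (25, 33)])
READ b @v4: history=[(5, 60), (7, 21), (8, 53), (9, 62), (11, 56), (13, 58), (14, 25), (15, 58), (16, 40), (17, 53), (20, 1), (24, 30), (25, 33)] -> no version <= 4 -> NONE
v26: WRITE a=15  (a history now [(1, 21), (2, 44), (3, 36), (4, 30), (6, 4), (10, 17), (12, 0), (18, 61), (19, 42), (21, 25), (22, 14), (23, 40), (26, 15)])

Answer: NONE
30
30
21
44
NONE
17
0
NONE
56
53
NONE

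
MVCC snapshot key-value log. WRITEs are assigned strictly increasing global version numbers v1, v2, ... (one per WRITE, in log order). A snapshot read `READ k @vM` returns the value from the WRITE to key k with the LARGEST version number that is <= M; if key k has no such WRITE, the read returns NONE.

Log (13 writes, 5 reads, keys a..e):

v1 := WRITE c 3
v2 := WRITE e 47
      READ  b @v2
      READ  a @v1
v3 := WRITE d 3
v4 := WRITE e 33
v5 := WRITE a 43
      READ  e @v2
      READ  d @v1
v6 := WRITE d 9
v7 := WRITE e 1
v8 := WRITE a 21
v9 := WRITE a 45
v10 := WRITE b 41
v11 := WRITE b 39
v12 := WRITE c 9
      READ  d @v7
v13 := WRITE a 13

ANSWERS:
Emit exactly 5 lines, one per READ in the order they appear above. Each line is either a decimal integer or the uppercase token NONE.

Answer: NONE
NONE
47
NONE
9

Derivation:
v1: WRITE c=3  (c history now [(1, 3)])
v2: WRITE e=47  (e history now [(2, 47)])
READ b @v2: history=[] -> no version <= 2 -> NONE
READ a @v1: history=[] -> no version <= 1 -> NONE
v3: WRITE d=3  (d history now [(3, 3)])
v4: WRITE e=33  (e history now [(2, 47), (4, 33)])
v5: WRITE a=43  (a history now [(5, 43)])
READ e @v2: history=[(2, 47), (4, 33)] -> pick v2 -> 47
READ d @v1: history=[(3, 3)] -> no version <= 1 -> NONE
v6: WRITE d=9  (d history now [(3, 3), (6, 9)])
v7: WRITE e=1  (e history now [(2, 47), (4, 33), (7, 1)])
v8: WRITE a=21  (a history now [(5, 43), (8, 21)])
v9: WRITE a=45  (a history now [(5, 43), (8, 21), (9, 45)])
v10: WRITE b=41  (b history now [(10, 41)])
v11: WRITE b=39  (b history now [(10, 41), (11, 39)])
v12: WRITE c=9  (c history now [(1, 3), (12, 9)])
READ d @v7: history=[(3, 3), (6, 9)] -> pick v6 -> 9
v13: WRITE a=13  (a history now [(5, 43), (8, 21), (9, 45), (13, 13)])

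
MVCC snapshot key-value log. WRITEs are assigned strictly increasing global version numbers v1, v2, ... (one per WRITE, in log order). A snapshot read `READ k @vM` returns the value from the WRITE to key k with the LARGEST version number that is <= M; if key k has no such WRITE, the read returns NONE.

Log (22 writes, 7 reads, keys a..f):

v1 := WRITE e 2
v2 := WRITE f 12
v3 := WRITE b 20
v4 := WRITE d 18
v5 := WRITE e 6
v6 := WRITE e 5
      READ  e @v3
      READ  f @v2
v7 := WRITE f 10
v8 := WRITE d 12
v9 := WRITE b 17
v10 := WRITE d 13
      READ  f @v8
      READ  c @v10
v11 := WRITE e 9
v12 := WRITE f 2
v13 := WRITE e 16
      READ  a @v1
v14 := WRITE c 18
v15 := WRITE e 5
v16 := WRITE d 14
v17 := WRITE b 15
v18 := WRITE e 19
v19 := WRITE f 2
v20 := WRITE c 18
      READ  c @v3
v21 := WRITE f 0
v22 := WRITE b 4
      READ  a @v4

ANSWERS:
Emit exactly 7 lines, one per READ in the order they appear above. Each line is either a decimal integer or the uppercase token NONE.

v1: WRITE e=2  (e history now [(1, 2)])
v2: WRITE f=12  (f history now [(2, 12)])
v3: WRITE b=20  (b history now [(3, 20)])
v4: WRITE d=18  (d history now [(4, 18)])
v5: WRITE e=6  (e history now [(1, 2), (5, 6)])
v6: WRITE e=5  (e history now [(1, 2), (5, 6), (6, 5)])
READ e @v3: history=[(1, 2), (5, 6), (6, 5)] -> pick v1 -> 2
READ f @v2: history=[(2, 12)] -> pick v2 -> 12
v7: WRITE f=10  (f history now [(2, 12), (7, 10)])
v8: WRITE d=12  (d history now [(4, 18), (8, 12)])
v9: WRITE b=17  (b history now [(3, 20), (9, 17)])
v10: WRITE d=13  (d history now [(4, 18), (8, 12), (10, 13)])
READ f @v8: history=[(2, 12), (7, 10)] -> pick v7 -> 10
READ c @v10: history=[] -> no version <= 10 -> NONE
v11: WRITE e=9  (e history now [(1, 2), (5, 6), (6, 5), (11, 9)])
v12: WRITE f=2  (f history now [(2, 12), (7, 10), (12, 2)])
v13: WRITE e=16  (e history now [(1, 2), (5, 6), (6, 5), (11, 9), (13, 16)])
READ a @v1: history=[] -> no version <= 1 -> NONE
v14: WRITE c=18  (c history now [(14, 18)])
v15: WRITE e=5  (e history now [(1, 2), (5, 6), (6, 5), (11, 9), (13, 16), (15, 5)])
v16: WRITE d=14  (d history now [(4, 18), (8, 12), (10, 13), (16, 14)])
v17: WRITE b=15  (b history now [(3, 20), (9, 17), (17, 15)])
v18: WRITE e=19  (e history now [(1, 2), (5, 6), (6, 5), (11, 9), (13, 16), (15, 5), (18, 19)])
v19: WRITE f=2  (f history now [(2, 12), (7, 10), (12, 2), (19, 2)])
v20: WRITE c=18  (c history now [(14, 18), (20, 18)])
READ c @v3: history=[(14, 18), (20, 18)] -> no version <= 3 -> NONE
v21: WRITE f=0  (f history now [(2, 12), (7, 10), (12, 2), (19, 2), (21, 0)])
v22: WRITE b=4  (b history now [(3, 20), (9, 17), (17, 15), (22, 4)])
READ a @v4: history=[] -> no version <= 4 -> NONE

Answer: 2
12
10
NONE
NONE
NONE
NONE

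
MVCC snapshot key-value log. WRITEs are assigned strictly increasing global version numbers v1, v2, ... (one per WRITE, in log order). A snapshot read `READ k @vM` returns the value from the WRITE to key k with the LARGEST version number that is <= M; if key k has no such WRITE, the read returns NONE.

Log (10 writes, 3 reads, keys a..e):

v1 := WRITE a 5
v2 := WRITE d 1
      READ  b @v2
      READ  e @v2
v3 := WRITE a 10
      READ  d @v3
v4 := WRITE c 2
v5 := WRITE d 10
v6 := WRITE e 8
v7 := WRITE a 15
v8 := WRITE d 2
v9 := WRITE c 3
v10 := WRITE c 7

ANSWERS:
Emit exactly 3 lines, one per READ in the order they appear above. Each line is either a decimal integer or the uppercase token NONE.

Answer: NONE
NONE
1

Derivation:
v1: WRITE a=5  (a history now [(1, 5)])
v2: WRITE d=1  (d history now [(2, 1)])
READ b @v2: history=[] -> no version <= 2 -> NONE
READ e @v2: history=[] -> no version <= 2 -> NONE
v3: WRITE a=10  (a history now [(1, 5), (3, 10)])
READ d @v3: history=[(2, 1)] -> pick v2 -> 1
v4: WRITE c=2  (c history now [(4, 2)])
v5: WRITE d=10  (d history now [(2, 1), (5, 10)])
v6: WRITE e=8  (e history now [(6, 8)])
v7: WRITE a=15  (a history now [(1, 5), (3, 10), (7, 15)])
v8: WRITE d=2  (d history now [(2, 1), (5, 10), (8, 2)])
v9: WRITE c=3  (c history now [(4, 2), (9, 3)])
v10: WRITE c=7  (c history now [(4, 2), (9, 3), (10, 7)])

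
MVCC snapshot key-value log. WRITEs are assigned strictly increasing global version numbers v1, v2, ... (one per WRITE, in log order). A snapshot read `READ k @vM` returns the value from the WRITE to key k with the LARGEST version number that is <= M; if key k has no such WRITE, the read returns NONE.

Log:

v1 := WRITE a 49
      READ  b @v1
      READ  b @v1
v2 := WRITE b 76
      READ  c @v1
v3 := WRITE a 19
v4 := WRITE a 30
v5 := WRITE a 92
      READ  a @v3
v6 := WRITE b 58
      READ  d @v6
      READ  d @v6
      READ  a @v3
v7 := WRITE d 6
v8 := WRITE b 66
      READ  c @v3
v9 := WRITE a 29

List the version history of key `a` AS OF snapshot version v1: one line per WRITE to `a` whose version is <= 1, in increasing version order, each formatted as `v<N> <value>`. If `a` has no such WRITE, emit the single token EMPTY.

Answer: v1 49

Derivation:
Scan writes for key=a with version <= 1:
  v1 WRITE a 49 -> keep
  v2 WRITE b 76 -> skip
  v3 WRITE a 19 -> drop (> snap)
  v4 WRITE a 30 -> drop (> snap)
  v5 WRITE a 92 -> drop (> snap)
  v6 WRITE b 58 -> skip
  v7 WRITE d 6 -> skip
  v8 WRITE b 66 -> skip
  v9 WRITE a 29 -> drop (> snap)
Collected: [(1, 49)]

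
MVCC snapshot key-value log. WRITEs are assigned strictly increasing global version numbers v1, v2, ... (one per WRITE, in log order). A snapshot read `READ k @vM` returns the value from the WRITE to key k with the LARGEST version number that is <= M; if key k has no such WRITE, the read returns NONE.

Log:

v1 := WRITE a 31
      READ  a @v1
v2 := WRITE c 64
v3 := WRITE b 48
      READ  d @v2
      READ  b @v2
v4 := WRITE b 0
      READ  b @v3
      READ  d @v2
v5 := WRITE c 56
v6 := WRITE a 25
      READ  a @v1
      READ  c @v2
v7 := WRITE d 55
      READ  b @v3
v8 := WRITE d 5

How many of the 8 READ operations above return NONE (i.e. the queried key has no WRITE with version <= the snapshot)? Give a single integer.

v1: WRITE a=31  (a history now [(1, 31)])
READ a @v1: history=[(1, 31)] -> pick v1 -> 31
v2: WRITE c=64  (c history now [(2, 64)])
v3: WRITE b=48  (b history now [(3, 48)])
READ d @v2: history=[] -> no version <= 2 -> NONE
READ b @v2: history=[(3, 48)] -> no version <= 2 -> NONE
v4: WRITE b=0  (b history now [(3, 48), (4, 0)])
READ b @v3: history=[(3, 48), (4, 0)] -> pick v3 -> 48
READ d @v2: history=[] -> no version <= 2 -> NONE
v5: WRITE c=56  (c history now [(2, 64), (5, 56)])
v6: WRITE a=25  (a history now [(1, 31), (6, 25)])
READ a @v1: history=[(1, 31), (6, 25)] -> pick v1 -> 31
READ c @v2: history=[(2, 64), (5, 56)] -> pick v2 -> 64
v7: WRITE d=55  (d history now [(7, 55)])
READ b @v3: history=[(3, 48), (4, 0)] -> pick v3 -> 48
v8: WRITE d=5  (d history now [(7, 55), (8, 5)])
Read results in order: ['31', 'NONE', 'NONE', '48', 'NONE', '31', '64', '48']
NONE count = 3

Answer: 3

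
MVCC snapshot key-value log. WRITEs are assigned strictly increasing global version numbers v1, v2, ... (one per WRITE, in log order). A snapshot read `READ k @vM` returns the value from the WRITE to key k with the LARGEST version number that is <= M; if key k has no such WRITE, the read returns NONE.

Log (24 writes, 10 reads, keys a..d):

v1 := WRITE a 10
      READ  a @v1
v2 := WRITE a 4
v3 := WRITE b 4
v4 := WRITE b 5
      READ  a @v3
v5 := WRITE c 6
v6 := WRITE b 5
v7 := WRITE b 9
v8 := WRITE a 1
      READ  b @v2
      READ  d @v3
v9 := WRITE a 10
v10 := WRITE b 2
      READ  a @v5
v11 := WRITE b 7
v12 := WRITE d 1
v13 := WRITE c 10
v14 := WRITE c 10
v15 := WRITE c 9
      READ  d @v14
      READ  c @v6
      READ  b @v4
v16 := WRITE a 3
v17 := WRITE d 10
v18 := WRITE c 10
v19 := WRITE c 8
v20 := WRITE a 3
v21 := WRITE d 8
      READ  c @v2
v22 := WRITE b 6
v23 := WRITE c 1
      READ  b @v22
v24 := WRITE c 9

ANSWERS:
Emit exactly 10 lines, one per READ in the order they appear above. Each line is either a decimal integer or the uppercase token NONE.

Answer: 10
4
NONE
NONE
4
1
6
5
NONE
6

Derivation:
v1: WRITE a=10  (a history now [(1, 10)])
READ a @v1: history=[(1, 10)] -> pick v1 -> 10
v2: WRITE a=4  (a history now [(1, 10), (2, 4)])
v3: WRITE b=4  (b history now [(3, 4)])
v4: WRITE b=5  (b history now [(3, 4), (4, 5)])
READ a @v3: history=[(1, 10), (2, 4)] -> pick v2 -> 4
v5: WRITE c=6  (c history now [(5, 6)])
v6: WRITE b=5  (b history now [(3, 4), (4, 5), (6, 5)])
v7: WRITE b=9  (b history now [(3, 4), (4, 5), (6, 5), (7, 9)])
v8: WRITE a=1  (a history now [(1, 10), (2, 4), (8, 1)])
READ b @v2: history=[(3, 4), (4, 5), (6, 5), (7, 9)] -> no version <= 2 -> NONE
READ d @v3: history=[] -> no version <= 3 -> NONE
v9: WRITE a=10  (a history now [(1, 10), (2, 4), (8, 1), (9, 10)])
v10: WRITE b=2  (b history now [(3, 4), (4, 5), (6, 5), (7, 9), (10, 2)])
READ a @v5: history=[(1, 10), (2, 4), (8, 1), (9, 10)] -> pick v2 -> 4
v11: WRITE b=7  (b history now [(3, 4), (4, 5), (6, 5), (7, 9), (10, 2), (11, 7)])
v12: WRITE d=1  (d history now [(12, 1)])
v13: WRITE c=10  (c history now [(5, 6), (13, 10)])
v14: WRITE c=10  (c history now [(5, 6), (13, 10), (14, 10)])
v15: WRITE c=9  (c history now [(5, 6), (13, 10), (14, 10), (15, 9)])
READ d @v14: history=[(12, 1)] -> pick v12 -> 1
READ c @v6: history=[(5, 6), (13, 10), (14, 10), (15, 9)] -> pick v5 -> 6
READ b @v4: history=[(3, 4), (4, 5), (6, 5), (7, 9), (10, 2), (11, 7)] -> pick v4 -> 5
v16: WRITE a=3  (a history now [(1, 10), (2, 4), (8, 1), (9, 10), (16, 3)])
v17: WRITE d=10  (d history now [(12, 1), (17, 10)])
v18: WRITE c=10  (c history now [(5, 6), (13, 10), (14, 10), (15, 9), (18, 10)])
v19: WRITE c=8  (c history now [(5, 6), (13, 10), (14, 10), (15, 9), (18, 10), (19, 8)])
v20: WRITE a=3  (a history now [(1, 10), (2, 4), (8, 1), (9, 10), (16, 3), (20, 3)])
v21: WRITE d=8  (d history now [(12, 1), (17, 10), (21, 8)])
READ c @v2: history=[(5, 6), (13, 10), (14, 10), (15, 9), (18, 10), (19, 8)] -> no version <= 2 -> NONE
v22: WRITE b=6  (b history now [(3, 4), (4, 5), (6, 5), (7, 9), (10, 2), (11, 7), (22, 6)])
v23: WRITE c=1  (c history now [(5, 6), (13, 10), (14, 10), (15, 9), (18, 10), (19, 8), (23, 1)])
READ b @v22: history=[(3, 4), (4, 5), (6, 5), (7, 9), (10, 2), (11, 7), (22, 6)] -> pick v22 -> 6
v24: WRITE c=9  (c history now [(5, 6), (13, 10), (14, 10), (15, 9), (18, 10), (19, 8), (23, 1), (24, 9)])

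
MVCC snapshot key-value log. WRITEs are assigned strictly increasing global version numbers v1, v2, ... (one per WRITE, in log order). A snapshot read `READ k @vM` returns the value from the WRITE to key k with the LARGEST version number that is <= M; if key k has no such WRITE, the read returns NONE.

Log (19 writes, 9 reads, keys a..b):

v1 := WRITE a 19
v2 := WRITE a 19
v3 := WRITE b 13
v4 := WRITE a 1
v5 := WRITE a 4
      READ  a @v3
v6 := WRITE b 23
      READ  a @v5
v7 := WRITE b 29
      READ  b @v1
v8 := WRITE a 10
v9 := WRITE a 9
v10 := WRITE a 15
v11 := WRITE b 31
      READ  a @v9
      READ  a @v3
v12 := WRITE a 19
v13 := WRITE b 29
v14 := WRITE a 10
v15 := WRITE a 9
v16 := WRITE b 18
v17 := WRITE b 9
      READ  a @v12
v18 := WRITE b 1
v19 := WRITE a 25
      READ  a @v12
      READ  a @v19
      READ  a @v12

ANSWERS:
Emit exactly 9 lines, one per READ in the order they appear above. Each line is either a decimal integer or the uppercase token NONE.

Answer: 19
4
NONE
9
19
19
19
25
19

Derivation:
v1: WRITE a=19  (a history now [(1, 19)])
v2: WRITE a=19  (a history now [(1, 19), (2, 19)])
v3: WRITE b=13  (b history now [(3, 13)])
v4: WRITE a=1  (a history now [(1, 19), (2, 19), (4, 1)])
v5: WRITE a=4  (a history now [(1, 19), (2, 19), (4, 1), (5, 4)])
READ a @v3: history=[(1, 19), (2, 19), (4, 1), (5, 4)] -> pick v2 -> 19
v6: WRITE b=23  (b history now [(3, 13), (6, 23)])
READ a @v5: history=[(1, 19), (2, 19), (4, 1), (5, 4)] -> pick v5 -> 4
v7: WRITE b=29  (b history now [(3, 13), (6, 23), (7, 29)])
READ b @v1: history=[(3, 13), (6, 23), (7, 29)] -> no version <= 1 -> NONE
v8: WRITE a=10  (a history now [(1, 19), (2, 19), (4, 1), (5, 4), (8, 10)])
v9: WRITE a=9  (a history now [(1, 19), (2, 19), (4, 1), (5, 4), (8, 10), (9, 9)])
v10: WRITE a=15  (a history now [(1, 19), (2, 19), (4, 1), (5, 4), (8, 10), (9, 9), (10, 15)])
v11: WRITE b=31  (b history now [(3, 13), (6, 23), (7, 29), (11, 31)])
READ a @v9: history=[(1, 19), (2, 19), (4, 1), (5, 4), (8, 10), (9, 9), (10, 15)] -> pick v9 -> 9
READ a @v3: history=[(1, 19), (2, 19), (4, 1), (5, 4), (8, 10), (9, 9), (10, 15)] -> pick v2 -> 19
v12: WRITE a=19  (a history now [(1, 19), (2, 19), (4, 1), (5, 4), (8, 10), (9, 9), (10, 15), (12, 19)])
v13: WRITE b=29  (b history now [(3, 13), (6, 23), (7, 29), (11, 31), (13, 29)])
v14: WRITE a=10  (a history now [(1, 19), (2, 19), (4, 1), (5, 4), (8, 10), (9, 9), (10, 15), (12, 19), (14, 10)])
v15: WRITE a=9  (a history now [(1, 19), (2, 19), (4, 1), (5, 4), (8, 10), (9, 9), (10, 15), (12, 19), (14, 10), (15, 9)])
v16: WRITE b=18  (b history now [(3, 13), (6, 23), (7, 29), (11, 31), (13, 29), (16, 18)])
v17: WRITE b=9  (b history now [(3, 13), (6, 23), (7, 29), (11, 31), (13, 29), (16, 18), (17, 9)])
READ a @v12: history=[(1, 19), (2, 19), (4, 1), (5, 4), (8, 10), (9, 9), (10, 15), (12, 19), (14, 10), (15, 9)] -> pick v12 -> 19
v18: WRITE b=1  (b history now [(3, 13), (6, 23), (7, 29), (11, 31), (13, 29), (16, 18), (17, 9), (18, 1)])
v19: WRITE a=25  (a history now [(1, 19), (2, 19), (4, 1), (5, 4), (8, 10), (9, 9), (10, 15), (12, 19), (14, 10), (15, 9), (19, 25)])
READ a @v12: history=[(1, 19), (2, 19), (4, 1), (5, 4), (8, 10), (9, 9), (10, 15), (12, 19), (14, 10), (15, 9), (19, 25)] -> pick v12 -> 19
READ a @v19: history=[(1, 19), (2, 19), (4, 1), (5, 4), (8, 10), (9, 9), (10, 15), (12, 19), (14, 10), (15, 9), (19, 25)] -> pick v19 -> 25
READ a @v12: history=[(1, 19), (2, 19), (4, 1), (5, 4), (8, 10), (9, 9), (10, 15), (12, 19), (14, 10), (15, 9), (19, 25)] -> pick v12 -> 19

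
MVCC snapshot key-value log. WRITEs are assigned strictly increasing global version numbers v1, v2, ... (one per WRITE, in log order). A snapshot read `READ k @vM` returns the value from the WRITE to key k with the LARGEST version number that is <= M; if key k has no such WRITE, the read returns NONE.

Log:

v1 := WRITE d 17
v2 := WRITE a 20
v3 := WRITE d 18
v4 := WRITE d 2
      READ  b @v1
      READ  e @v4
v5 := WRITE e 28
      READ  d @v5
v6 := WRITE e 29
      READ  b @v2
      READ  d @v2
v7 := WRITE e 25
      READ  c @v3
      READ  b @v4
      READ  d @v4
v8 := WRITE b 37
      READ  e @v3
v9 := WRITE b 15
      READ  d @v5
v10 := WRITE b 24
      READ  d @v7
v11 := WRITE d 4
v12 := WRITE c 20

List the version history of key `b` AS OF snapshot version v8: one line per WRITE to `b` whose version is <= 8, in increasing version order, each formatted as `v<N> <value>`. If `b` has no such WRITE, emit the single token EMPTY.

Scan writes for key=b with version <= 8:
  v1 WRITE d 17 -> skip
  v2 WRITE a 20 -> skip
  v3 WRITE d 18 -> skip
  v4 WRITE d 2 -> skip
  v5 WRITE e 28 -> skip
  v6 WRITE e 29 -> skip
  v7 WRITE e 25 -> skip
  v8 WRITE b 37 -> keep
  v9 WRITE b 15 -> drop (> snap)
  v10 WRITE b 24 -> drop (> snap)
  v11 WRITE d 4 -> skip
  v12 WRITE c 20 -> skip
Collected: [(8, 37)]

Answer: v8 37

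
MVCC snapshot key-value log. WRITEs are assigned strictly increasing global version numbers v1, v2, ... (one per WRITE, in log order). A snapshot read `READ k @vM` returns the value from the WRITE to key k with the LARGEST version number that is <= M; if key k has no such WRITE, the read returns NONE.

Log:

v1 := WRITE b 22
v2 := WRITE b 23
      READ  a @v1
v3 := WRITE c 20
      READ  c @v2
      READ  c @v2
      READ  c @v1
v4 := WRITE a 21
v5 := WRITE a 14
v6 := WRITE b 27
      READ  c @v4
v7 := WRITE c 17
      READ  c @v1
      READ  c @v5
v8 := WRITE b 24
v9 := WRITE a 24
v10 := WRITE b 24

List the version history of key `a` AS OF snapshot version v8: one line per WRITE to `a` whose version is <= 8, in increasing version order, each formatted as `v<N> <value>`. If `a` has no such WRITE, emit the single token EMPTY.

Answer: v4 21
v5 14

Derivation:
Scan writes for key=a with version <= 8:
  v1 WRITE b 22 -> skip
  v2 WRITE b 23 -> skip
  v3 WRITE c 20 -> skip
  v4 WRITE a 21 -> keep
  v5 WRITE a 14 -> keep
  v6 WRITE b 27 -> skip
  v7 WRITE c 17 -> skip
  v8 WRITE b 24 -> skip
  v9 WRITE a 24 -> drop (> snap)
  v10 WRITE b 24 -> skip
Collected: [(4, 21), (5, 14)]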